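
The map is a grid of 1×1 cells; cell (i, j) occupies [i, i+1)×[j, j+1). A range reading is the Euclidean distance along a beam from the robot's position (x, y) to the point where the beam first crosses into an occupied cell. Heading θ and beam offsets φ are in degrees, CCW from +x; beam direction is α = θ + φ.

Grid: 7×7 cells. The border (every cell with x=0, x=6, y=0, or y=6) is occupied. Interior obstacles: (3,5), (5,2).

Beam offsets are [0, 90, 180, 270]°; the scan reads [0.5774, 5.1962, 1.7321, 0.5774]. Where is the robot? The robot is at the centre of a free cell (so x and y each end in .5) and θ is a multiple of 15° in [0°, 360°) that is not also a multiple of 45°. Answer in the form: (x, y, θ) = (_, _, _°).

The pose lattice has 23·16 = 368 candidates. Test each by forward raycasting.
  (2.5, 2.5, 240°): beam 1 = 1.7321 ≠ 0.5774 ✗
  (4.5, 5.5, 15°): beam 1 = 1.5529 ≠ 0.5774 ✗
  (3.5, 2.5, 150°): beam 1 = 2.8868 ≠ 0.5774 ✗
  (1.5, 5.5, 60°): beam 2 = 0.5774 ≠ 5.1962 ✗
  …
  (4.5, 5.5, 150°): r_1=0.5774, r_2=5.1962, r_3=1.7321, r_4=0.5774 — all match ✓
Only this pose fits every beam.

(x, y, θ) = (4.5, 5.5, 150°)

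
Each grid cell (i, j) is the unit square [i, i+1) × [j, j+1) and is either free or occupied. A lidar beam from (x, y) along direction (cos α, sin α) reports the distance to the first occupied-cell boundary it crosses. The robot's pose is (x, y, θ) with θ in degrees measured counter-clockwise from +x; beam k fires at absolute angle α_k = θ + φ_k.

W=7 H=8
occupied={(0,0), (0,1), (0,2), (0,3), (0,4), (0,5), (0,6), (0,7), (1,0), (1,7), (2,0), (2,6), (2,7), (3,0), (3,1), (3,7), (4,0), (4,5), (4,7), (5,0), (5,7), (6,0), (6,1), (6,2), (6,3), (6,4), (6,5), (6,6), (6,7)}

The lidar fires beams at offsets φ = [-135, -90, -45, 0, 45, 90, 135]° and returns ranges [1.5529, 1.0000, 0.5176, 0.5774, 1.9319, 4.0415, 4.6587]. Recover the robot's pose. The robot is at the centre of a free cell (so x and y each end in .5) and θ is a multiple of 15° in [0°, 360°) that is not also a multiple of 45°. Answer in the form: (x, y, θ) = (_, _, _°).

Enumerate (i+0.5, j+0.5, θ) over the 27 free cells and 16 admissible headings. For each, cast all 7 beams and compare to the given ranges.
  (4.5, 3.5, 285°): beam 1 = 4.0415 ≠ 1.5529 ✗
  (3.5, 2.5, 345°): beam 1 = 2.8868 ≠ 1.5529 ✗
  (1.5, 3.5, 30°): beam 1 = 1.9319 ≠ 1.5529 ✗
  …
  (1.5, 5.5, 210°): r_1=1.5529, r_2=1.0000, r_3=0.5176, r_4=0.5774, r_5=1.9319, r_6=4.0415, r_7=4.6587 — all match ✓
Only this pose fits every beam.

(x, y, θ) = (1.5, 5.5, 210°)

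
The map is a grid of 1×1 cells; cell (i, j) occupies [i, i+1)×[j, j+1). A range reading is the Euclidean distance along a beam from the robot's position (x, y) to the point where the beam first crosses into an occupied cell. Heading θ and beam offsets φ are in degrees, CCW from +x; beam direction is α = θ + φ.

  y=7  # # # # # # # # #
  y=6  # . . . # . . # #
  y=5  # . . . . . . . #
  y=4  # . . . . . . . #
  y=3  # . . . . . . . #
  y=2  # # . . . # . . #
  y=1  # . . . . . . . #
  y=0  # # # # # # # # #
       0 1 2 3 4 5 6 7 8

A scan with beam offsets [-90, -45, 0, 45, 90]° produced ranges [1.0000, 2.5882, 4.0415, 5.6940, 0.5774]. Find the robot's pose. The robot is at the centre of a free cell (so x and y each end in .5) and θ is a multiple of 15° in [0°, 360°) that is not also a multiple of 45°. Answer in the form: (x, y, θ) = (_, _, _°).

Candidates: 38 free-cell centres × 16 headings = 608 poses. Raycast each; keep the one whose scan matches to 4 dp.
  (3.5, 3.5, 150°): beam 1 = 2.8868 ≠ 1.0000 ✗
  (4.5, 2.5, 285°): beam 1 = 3.6235 ≠ 1.0000 ✗
  (6.5, 3.5, 75°): beam 1 = 1.5529 ≠ 1.0000 ✗
  …
  (3.5, 6.5, 240°): r_1=1.0000, r_2=2.5882, r_3=4.0415, r_4=5.6940, r_5=0.5774 — all match ✓
Unique over the lattice → pose = (3.5, 6.5, 240°).

(x, y, θ) = (3.5, 6.5, 240°)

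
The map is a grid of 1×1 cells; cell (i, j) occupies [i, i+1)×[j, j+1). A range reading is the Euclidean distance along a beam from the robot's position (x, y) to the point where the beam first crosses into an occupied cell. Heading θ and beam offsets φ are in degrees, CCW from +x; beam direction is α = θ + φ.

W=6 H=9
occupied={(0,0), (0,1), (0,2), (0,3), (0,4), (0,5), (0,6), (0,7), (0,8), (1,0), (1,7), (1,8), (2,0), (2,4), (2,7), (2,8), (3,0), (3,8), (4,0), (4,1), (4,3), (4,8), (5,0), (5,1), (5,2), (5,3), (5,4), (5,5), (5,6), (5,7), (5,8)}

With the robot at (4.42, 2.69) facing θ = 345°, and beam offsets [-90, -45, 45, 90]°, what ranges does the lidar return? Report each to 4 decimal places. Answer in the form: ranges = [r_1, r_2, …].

ranges = [0.7143, 0.7967, 0.6200, 0.3209]

beam 1: φ=-90°, α=255°
  direction (-0.2588, -0.9659); cell (4,2); t to first gridline: x 1.6228, y 0.7143 (then +3.8637 / +1.0353)
    (4,1) via y @ 0.7143  # hit
  → r_1 = 0.7143
beam 2: φ=-45°, α=300°
  direction (0.5000, -0.8660); cell (4,2); t to first gridline: x 1.1600, y 0.7967 (then +2.0000 / +1.1547)
    (4,1) via y @ 0.7967  # hit
  → r_2 = 0.7967
beam 3: φ=45°, α=30°
  direction (0.8660, 0.5000); cell (4,2); t to first gridline: x 0.6697, y 0.6200 (then +1.1547 / +2.0000)
    (4,3) via y @ 0.6200  # hit
  → r_3 = 0.6200
beam 4: φ=90°, α=75°
  direction (0.2588, 0.9659); cell (4,2); t to first gridline: x 2.2409, y 0.3209 (then +3.8637 / +1.0353)
    (4,3) via y @ 0.3209  # hit
  → r_4 = 0.3209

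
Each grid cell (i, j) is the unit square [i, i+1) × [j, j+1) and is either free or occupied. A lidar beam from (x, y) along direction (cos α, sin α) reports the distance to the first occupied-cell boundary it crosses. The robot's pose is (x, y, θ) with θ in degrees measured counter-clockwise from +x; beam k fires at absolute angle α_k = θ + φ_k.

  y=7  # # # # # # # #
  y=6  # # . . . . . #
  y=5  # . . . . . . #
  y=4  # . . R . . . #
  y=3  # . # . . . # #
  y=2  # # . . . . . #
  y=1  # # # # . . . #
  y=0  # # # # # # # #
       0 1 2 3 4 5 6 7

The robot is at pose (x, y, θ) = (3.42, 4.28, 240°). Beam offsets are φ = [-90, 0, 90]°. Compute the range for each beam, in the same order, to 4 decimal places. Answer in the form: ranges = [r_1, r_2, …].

ranges = [2.7944, 0.8400, 4.1338]

beam 1: φ=-90°, α=150°
  d=(-0.8660,0.5000)  start (3,4)  tX=0.4850 tY=1.4400  stride 1/|dx|=1.1547 1/|dy|=2.0000
    cross x-line → (2,4), t=0.4850
    cross y-line → (2,5), t=1.4400
    cross x-line → (1,5), t=1.6397
    cross x-line → (0,5), t=2.7944 (wall)
  → r_1 = 2.7944
beam 2: φ=0°, α=240°
  d=(-0.5000,-0.8660)  start (3,4)  tX=0.8400 tY=0.3233  stride 1/|dx|=2.0000 1/|dy|=1.1547
    cross y-line → (3,3), t=0.3233
    cross x-line → (2,3), t=0.8400 (wall)
  → r_2 = 0.8400
beam 3: φ=90°, α=330°
  d=(0.8660,-0.5000)  start (3,4)  tX=0.6697 tY=0.5600  stride 1/|dx|=1.1547 1/|dy|=2.0000
    cross y-line → (3,3), t=0.5600
    cross x-line → (4,3), t=0.6697
    cross x-line → (5,3), t=1.8244
    cross y-line → (5,2), t=2.5600
    cross x-line → (6,2), t=2.9791
    cross x-line → (7,2), t=4.1338 (wall)
  → r_3 = 4.1338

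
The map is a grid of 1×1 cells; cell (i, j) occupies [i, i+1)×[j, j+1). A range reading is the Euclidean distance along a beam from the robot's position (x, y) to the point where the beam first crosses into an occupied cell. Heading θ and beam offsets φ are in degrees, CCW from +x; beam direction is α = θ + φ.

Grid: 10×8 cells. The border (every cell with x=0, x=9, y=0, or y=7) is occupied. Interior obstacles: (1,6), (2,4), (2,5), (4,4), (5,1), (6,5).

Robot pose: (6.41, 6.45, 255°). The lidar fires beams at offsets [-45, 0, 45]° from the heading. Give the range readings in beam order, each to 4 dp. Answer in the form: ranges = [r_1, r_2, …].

ranges = [3.9375, 0.4659, 0.5196]

beam 1: φ=-45°, α=210°
  cosα=-0.8660 sinα=-0.5000 | (6,6) | tMaxX 0.4734 tMaxY 0.9000 | tΔX 1.1547 tΔY 2.0000
    t=0.4734 [x] (5,6)
    t=0.9000 [y] (5,5)
    t=1.6281 [x] (4,5)
    t=2.7828 [x] (3,5)
    t=2.9000 [y] (3,4)
    t=3.9375 [x] (2,4) — stop
  → r_1 = 3.9375
beam 2: φ=0°, α=255°
  cosα=-0.2588 sinα=-0.9659 | (6,6) | tMaxX 1.5841 tMaxY 0.4659 | tΔX 3.8637 tΔY 1.0353
    t=0.4659 [y] (6,5) — stop
  → r_2 = 0.4659
beam 3: φ=45°, α=300°
  cosα=0.5000 sinα=-0.8660 | (6,6) | tMaxX 1.1800 tMaxY 0.5196 | tΔX 2.0000 tΔY 1.1547
    t=0.5196 [y] (6,5) — stop
  → r_3 = 0.5196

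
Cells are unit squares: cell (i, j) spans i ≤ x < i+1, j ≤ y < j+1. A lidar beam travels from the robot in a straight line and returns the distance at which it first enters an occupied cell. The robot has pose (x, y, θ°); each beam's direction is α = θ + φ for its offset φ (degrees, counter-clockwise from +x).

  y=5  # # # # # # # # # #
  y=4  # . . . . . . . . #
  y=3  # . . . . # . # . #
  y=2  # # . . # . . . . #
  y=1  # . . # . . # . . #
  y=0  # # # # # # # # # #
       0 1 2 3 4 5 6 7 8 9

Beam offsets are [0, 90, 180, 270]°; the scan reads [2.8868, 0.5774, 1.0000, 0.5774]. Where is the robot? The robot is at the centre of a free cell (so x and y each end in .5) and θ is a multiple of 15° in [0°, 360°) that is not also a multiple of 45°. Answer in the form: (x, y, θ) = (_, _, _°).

The pose lattice has 26·16 = 416 candidates. Test each by forward raycasting.
  (5.5, 4.5, 165°): beam 1 = 1.9319 ≠ 2.8868 ✗
  (6.5, 2.5, 195°): beam 1 = 1.5529 ≠ 2.8868 ✗
  (6.5, 4.5, 15°): beam 1 = 1.9319 ≠ 2.8868 ✗
  (4.5, 4.5, 60°): beam 1 = 0.5774 ≠ 2.8868 ✗
  (8.5, 4.5, 255°): beam 1 = 3.6235 ≠ 2.8868 ✗
  …
  (8.5, 3.5, 240°): r_1=2.8868, r_2=0.5774, r_3=1.0000, r_4=0.5774 — all match ✓
Unique over the lattice → pose = (8.5, 3.5, 240°).

(x, y, θ) = (8.5, 3.5, 240°)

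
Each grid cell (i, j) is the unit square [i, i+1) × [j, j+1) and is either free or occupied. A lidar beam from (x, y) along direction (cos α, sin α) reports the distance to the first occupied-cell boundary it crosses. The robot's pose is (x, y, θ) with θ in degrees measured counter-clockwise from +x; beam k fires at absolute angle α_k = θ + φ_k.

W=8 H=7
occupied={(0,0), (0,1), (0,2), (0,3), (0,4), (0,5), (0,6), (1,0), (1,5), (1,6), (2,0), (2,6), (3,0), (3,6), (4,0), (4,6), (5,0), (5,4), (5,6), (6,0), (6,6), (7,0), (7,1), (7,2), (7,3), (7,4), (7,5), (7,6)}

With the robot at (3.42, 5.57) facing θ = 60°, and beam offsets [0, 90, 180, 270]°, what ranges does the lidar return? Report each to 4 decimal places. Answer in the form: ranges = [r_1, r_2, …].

ranges = [0.4965, 0.8600, 4.8400, 1.8244]

beam 1: φ=0°, α=60°
  cosα=0.5000 sinα=0.8660 | (3,5) | tMaxX 1.1600 tMaxY 0.4965 | tΔX 2.0000 tΔY 1.1547
    t=0.4965 [y] (3,6) — stop
  → r_1 = 0.4965
beam 2: φ=90°, α=150°
  cosα=-0.8660 sinα=0.5000 | (3,5) | tMaxX 0.4850 tMaxY 0.8600 | tΔX 1.1547 tΔY 2.0000
    t=0.4850 [x] (2,5)
    t=0.8600 [y] (2,6) — stop
  → r_2 = 0.8600
beam 3: φ=180°, α=240°
  cosα=-0.5000 sinα=-0.8660 | (3,5) | tMaxX 0.8400 tMaxY 0.6582 | tΔX 2.0000 tΔY 1.1547
    t=0.6582 [y] (3,4)
    t=0.8400 [x] (2,4)
    t=1.8129 [y] (2,3)
    t=2.8400 [x] (1,3)
    t=2.9676 [y] (1,2)
    t=4.1223 [y] (1,1)
    t=4.8400 [x] (0,1) — stop
  → r_3 = 4.8400
beam 4: φ=270°, α=330°
  cosα=0.8660 sinα=-0.5000 | (3,5) | tMaxX 0.6697 tMaxY 1.1400 | tΔX 1.1547 tΔY 2.0000
    t=0.6697 [x] (4,5)
    t=1.1400 [y] (4,4)
    t=1.8244 [x] (5,4) — stop
  → r_4 = 1.8244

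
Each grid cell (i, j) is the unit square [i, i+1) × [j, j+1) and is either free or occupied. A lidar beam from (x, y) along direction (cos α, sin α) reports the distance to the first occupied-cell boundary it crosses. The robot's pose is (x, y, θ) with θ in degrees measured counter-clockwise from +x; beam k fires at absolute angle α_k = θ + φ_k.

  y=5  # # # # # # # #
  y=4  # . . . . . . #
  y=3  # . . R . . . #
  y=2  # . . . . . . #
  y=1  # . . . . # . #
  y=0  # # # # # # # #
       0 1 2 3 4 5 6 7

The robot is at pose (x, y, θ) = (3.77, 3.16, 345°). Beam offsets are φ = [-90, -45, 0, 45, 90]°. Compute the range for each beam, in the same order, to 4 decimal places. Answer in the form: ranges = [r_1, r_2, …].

ranges = [2.2362, 2.4600, 3.3439, 3.6800, 1.9049]

beam 1: φ=-90°, α=255°
  d=(-0.2588,-0.9659)  start (3,3)  tX=2.9751 tY=0.1656  stride 1/|dx|=3.8637 1/|dy|=1.0353
    cross y-line → (3,2), t=0.1656
    cross y-line → (3,1), t=1.2009
    cross y-line → (3,0), t=2.2362 (wall)
  → r_1 = 2.2362
beam 2: φ=-45°, α=300°
  d=(0.5000,-0.8660)  start (3,3)  tX=0.4600 tY=0.1848  stride 1/|dx|=2.0000 1/|dy|=1.1547
    cross y-line → (3,2), t=0.1848
    cross x-line → (4,2), t=0.4600
    cross y-line → (4,1), t=1.3395
    cross x-line → (5,1), t=2.4600 (wall)
  → r_2 = 2.4600
beam 3: φ=0°, α=345°
  d=(0.9659,-0.2588)  start (3,3)  tX=0.2381 tY=0.6182  stride 1/|dx|=1.0353 1/|dy|=3.8637
    cross x-line → (4,3), t=0.2381
    cross y-line → (4,2), t=0.6182
    cross x-line → (5,2), t=1.2734
    cross x-line → (6,2), t=2.3087
    cross x-line → (7,2), t=3.3439 (wall)
  → r_3 = 3.3439
beam 4: φ=45°, α=30°
  d=(0.8660,0.5000)  start (3,3)  tX=0.2656 tY=1.6800  stride 1/|dx|=1.1547 1/|dy|=2.0000
    cross x-line → (4,3), t=0.2656
    cross x-line → (5,3), t=1.4203
    cross y-line → (5,4), t=1.6800
    cross x-line → (6,4), t=2.5750
    cross y-line → (6,5), t=3.6800 (wall)
  → r_4 = 3.6800
beam 5: φ=90°, α=75°
  d=(0.2588,0.9659)  start (3,3)  tX=0.8887 tY=0.8696  stride 1/|dx|=3.8637 1/|dy|=1.0353
    cross y-line → (3,4), t=0.8696
    cross x-line → (4,4), t=0.8887
    cross y-line → (4,5), t=1.9049 (wall)
  → r_5 = 1.9049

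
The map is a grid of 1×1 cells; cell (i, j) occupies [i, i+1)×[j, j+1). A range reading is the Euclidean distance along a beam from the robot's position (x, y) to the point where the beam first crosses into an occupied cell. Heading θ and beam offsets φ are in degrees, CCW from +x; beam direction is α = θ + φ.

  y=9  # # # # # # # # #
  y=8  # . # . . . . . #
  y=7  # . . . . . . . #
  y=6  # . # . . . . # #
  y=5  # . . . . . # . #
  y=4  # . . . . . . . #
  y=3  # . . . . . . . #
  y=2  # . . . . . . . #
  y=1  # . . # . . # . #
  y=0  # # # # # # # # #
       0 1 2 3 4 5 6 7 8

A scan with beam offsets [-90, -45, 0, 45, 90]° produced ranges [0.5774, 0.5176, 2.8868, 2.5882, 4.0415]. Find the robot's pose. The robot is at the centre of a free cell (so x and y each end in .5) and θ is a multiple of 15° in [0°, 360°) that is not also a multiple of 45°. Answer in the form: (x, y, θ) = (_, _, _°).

The pose lattice has 50·16 = 800 candidates. Test each by forward raycasting.
  (1.5, 3.5, 210°): beam 1 = 1.0000 ≠ 0.5774 ✗
  (5.5, 4.5, 210°): beam 1 = 5.0000 ≠ 0.5774 ✗
  (5.5, 4.5, 15°): beam 1 = 2.5882 ≠ 0.5774 ✗
  …
  (6.5, 6.5, 60°): r_1=0.5774, r_2=0.5176, r_3=2.8868, r_4=2.5882, r_5=4.0415 — all match ✓
No second candidate reproduces the full scan.

(x, y, θ) = (6.5, 6.5, 60°)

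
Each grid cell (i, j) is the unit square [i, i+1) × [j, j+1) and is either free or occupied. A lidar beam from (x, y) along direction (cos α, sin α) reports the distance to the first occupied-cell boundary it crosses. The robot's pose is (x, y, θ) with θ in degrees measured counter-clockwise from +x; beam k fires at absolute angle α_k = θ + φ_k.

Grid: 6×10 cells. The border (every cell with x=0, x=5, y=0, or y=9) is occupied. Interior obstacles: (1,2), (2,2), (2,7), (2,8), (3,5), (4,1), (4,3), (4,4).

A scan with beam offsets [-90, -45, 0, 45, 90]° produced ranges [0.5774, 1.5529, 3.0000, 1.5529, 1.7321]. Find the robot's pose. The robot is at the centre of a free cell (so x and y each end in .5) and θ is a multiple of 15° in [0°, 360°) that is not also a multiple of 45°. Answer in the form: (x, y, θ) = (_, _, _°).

Enumerate (i+0.5, j+0.5, θ) over the 24 free cells and 16 admissible headings. For each, cast all 5 beams and compare to the given ranges.
  (4.5, 7.5, 345°): beam 1 = 1.9319 ≠ 0.5774 ✗
  (2.5, 3.5, 120°): beam 1 = 1.7321 ≠ 0.5774 ✗
  (1.5, 5.5, 105°): beam 1 = 1.5529 ≠ 0.5774 ✗
  (4.5, 6.5, 165°): beam 1 = 1.9319 ≠ 0.5774 ✗
  …
  (2.5, 5.5, 120°): r_1=0.5774, r_2=1.5529, r_3=3.0000, r_4=1.5529, r_5=1.7321 — all match ✓
Unique over the lattice → pose = (2.5, 5.5, 120°).

(x, y, θ) = (2.5, 5.5, 120°)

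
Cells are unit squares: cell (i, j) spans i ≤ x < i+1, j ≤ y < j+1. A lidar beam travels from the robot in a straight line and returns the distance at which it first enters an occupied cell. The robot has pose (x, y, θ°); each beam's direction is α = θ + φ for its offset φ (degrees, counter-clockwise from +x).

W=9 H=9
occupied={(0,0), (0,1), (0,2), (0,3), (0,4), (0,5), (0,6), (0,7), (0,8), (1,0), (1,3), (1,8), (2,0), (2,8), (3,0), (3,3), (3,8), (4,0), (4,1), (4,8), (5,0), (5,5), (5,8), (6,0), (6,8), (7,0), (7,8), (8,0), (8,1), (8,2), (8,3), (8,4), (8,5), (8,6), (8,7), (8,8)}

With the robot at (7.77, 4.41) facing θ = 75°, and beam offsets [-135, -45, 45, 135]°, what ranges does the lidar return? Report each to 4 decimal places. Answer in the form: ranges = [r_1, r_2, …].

ranges = [0.4600, 0.2656, 4.1454, 6.8200]

beam 1: φ=-135°, α=300°
  dir = (cos 300°, sin 300°) = (0.5000, -0.8660); from cell (7,4)
  next x-line at t=0.4600, next y-line at t=0.4734; Δt_x=2.0000, Δt_y=1.1547
    x: enter (8,4) at t=0.4600 ← occupied
  → r_1 = 0.4600
beam 2: φ=-45°, α=30°
  dir = (cos 30°, sin 30°) = (0.8660, 0.5000); from cell (7,4)
  next x-line at t=0.2656, next y-line at t=1.1800; Δt_x=1.1547, Δt_y=2.0000
    x: enter (8,4) at t=0.2656 ← occupied
  → r_2 = 0.2656
beam 3: φ=45°, α=120°
  dir = (cos 120°, sin 120°) = (-0.5000, 0.8660); from cell (7,4)
  next x-line at t=1.5400, next y-line at t=0.6813; Δt_x=2.0000, Δt_y=1.1547
    y: enter (7,5) at t=0.6813
    x: enter (6,5) at t=1.5400
    y: enter (6,6) at t=1.8360
    y: enter (6,7) at t=2.9907
    x: enter (5,7) at t=3.5400
    y: enter (5,8) at t=4.1454 ← occupied
  → r_3 = 4.1454
beam 4: φ=135°, α=210°
  dir = (cos 210°, sin 210°) = (-0.8660, -0.5000); from cell (7,4)
  next x-line at t=0.8891, next y-line at t=0.8200; Δt_x=1.1547, Δt_y=2.0000
    y: enter (7,3) at t=0.8200
    x: enter (6,3) at t=0.8891
    x: enter (5,3) at t=2.0438
    y: enter (5,2) at t=2.8200
    x: enter (4,2) at t=3.1985
    x: enter (3,2) at t=4.3532
    y: enter (3,1) at t=4.8200
    x: enter (2,1) at t=5.5079
    x: enter (1,1) at t=6.6626
    y: enter (1,0) at t=6.8200 ← occupied
  → r_4 = 6.8200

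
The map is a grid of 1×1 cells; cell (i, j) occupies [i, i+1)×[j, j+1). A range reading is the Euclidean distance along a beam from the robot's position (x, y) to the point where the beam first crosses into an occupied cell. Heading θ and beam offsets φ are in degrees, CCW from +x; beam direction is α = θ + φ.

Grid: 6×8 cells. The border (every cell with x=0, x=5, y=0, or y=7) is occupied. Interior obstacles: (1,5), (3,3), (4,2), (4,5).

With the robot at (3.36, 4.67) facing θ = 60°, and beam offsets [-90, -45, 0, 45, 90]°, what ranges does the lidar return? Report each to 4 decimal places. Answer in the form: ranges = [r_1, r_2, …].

beam 1: φ=-90°, α=330°
  direction (0.8660, -0.5000); cell (3,4); t to first gridline: x 0.7390, y 1.3400 (then +1.1547 / +2.0000)
    (4,4) via x @ 0.7390
    (4,3) via y @ 1.3400
    (5,3) via x @ 1.8937  # hit
  → r_1 = 1.8937
beam 2: φ=-45°, α=15°
  direction (0.9659, 0.2588); cell (3,4); t to first gridline: x 0.6626, y 1.2750 (then +1.0353 / +3.8637)
    (4,4) via x @ 0.6626
    (4,5) via y @ 1.2750  # hit
  → r_2 = 1.2750
beam 3: φ=0°, α=60°
  direction (0.5000, 0.8660); cell (3,4); t to first gridline: x 1.2800, y 0.3811 (then +2.0000 / +1.1547)
    (3,5) via y @ 0.3811
    (4,5) via x @ 1.2800  # hit
  → r_3 = 1.2800
beam 4: φ=45°, α=105°
  direction (-0.2588, 0.9659); cell (3,4); t to first gridline: x 1.3909, y 0.3416 (then +3.8637 / +1.0353)
    (3,5) via y @ 0.3416
    (3,6) via y @ 1.3769
    (2,6) via x @ 1.3909
    (2,7) via y @ 2.4122  # hit
  → r_4 = 2.4122
beam 5: φ=90°, α=150°
  direction (-0.8660, 0.5000); cell (3,4); t to first gridline: x 0.4157, y 0.6600 (then +1.1547 / +2.0000)
    (2,4) via x @ 0.4157
    (2,5) via y @ 0.6600
    (1,5) via x @ 1.5704  # hit
  → r_5 = 1.5704

ranges = [1.8937, 1.2750, 1.2800, 2.4122, 1.5704]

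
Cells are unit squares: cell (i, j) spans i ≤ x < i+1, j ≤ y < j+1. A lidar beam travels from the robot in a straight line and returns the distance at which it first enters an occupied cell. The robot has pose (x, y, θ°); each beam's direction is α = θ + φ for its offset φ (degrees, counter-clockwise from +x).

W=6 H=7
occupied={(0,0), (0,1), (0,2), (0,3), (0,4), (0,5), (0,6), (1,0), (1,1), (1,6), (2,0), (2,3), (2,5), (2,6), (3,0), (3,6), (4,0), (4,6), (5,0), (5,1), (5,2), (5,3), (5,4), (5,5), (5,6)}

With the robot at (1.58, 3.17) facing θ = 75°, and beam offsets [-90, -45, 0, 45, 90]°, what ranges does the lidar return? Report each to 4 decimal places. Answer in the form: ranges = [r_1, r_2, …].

beam 1: φ=-90°, α=345°
  d=(0.9659,-0.2588)  start (1,3)  tX=0.4348 tY=0.6568  stride 1/|dx|=1.0353 1/|dy|=3.8637
    cross x-line → (2,3), t=0.4348 (wall)
  → r_1 = 0.4348
beam 2: φ=-45°, α=30°
  d=(0.8660,0.5000)  start (1,3)  tX=0.4850 tY=1.6600  stride 1/|dx|=1.1547 1/|dy|=2.0000
    cross x-line → (2,3), t=0.4850 (wall)
  → r_2 = 0.4850
beam 3: φ=0°, α=75°
  d=(0.2588,0.9659)  start (1,3)  tX=1.6228 tY=0.8593  stride 1/|dx|=3.8637 1/|dy|=1.0353
    cross y-line → (1,4), t=0.8593
    cross x-line → (2,4), t=1.6228
    cross y-line → (2,5), t=1.8946 (wall)
  → r_3 = 1.8946
beam 4: φ=45°, α=120°
  d=(-0.5000,0.8660)  start (1,3)  tX=1.1600 tY=0.9584  stride 1/|dx|=2.0000 1/|dy|=1.1547
    cross y-line → (1,4), t=0.9584
    cross x-line → (0,4), t=1.1600 (wall)
  → r_4 = 1.1600
beam 5: φ=90°, α=165°
  d=(-0.9659,0.2588)  start (1,3)  tX=0.6005 tY=3.2069  stride 1/|dx|=1.0353 1/|dy|=3.8637
    cross x-line → (0,3), t=0.6005 (wall)
  → r_5 = 0.6005

ranges = [0.4348, 0.4850, 1.8946, 1.1600, 0.6005]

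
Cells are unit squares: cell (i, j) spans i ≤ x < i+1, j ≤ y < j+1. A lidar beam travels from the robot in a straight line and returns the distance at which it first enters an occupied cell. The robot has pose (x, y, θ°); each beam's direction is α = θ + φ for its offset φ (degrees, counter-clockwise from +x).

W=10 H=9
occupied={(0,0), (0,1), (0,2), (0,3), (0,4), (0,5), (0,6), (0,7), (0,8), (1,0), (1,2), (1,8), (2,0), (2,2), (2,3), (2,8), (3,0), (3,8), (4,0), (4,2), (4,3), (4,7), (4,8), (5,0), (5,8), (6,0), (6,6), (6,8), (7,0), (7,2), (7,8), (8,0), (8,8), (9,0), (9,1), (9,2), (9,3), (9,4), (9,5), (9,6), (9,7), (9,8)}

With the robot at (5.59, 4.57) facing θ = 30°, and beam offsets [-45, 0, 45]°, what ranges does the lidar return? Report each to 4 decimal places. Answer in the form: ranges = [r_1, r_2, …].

beam 1: φ=-45°, α=345°
  dir = (cos 345°, sin 345°) = (0.9659, -0.2588); from cell (5,4)
  next x-line at t=0.4245, next y-line at t=2.2023; Δt_x=1.0353, Δt_y=3.8637
    x: enter (6,4) at t=0.4245
    x: enter (7,4) at t=1.4597
    y: enter (7,3) at t=2.2023
    x: enter (8,3) at t=2.4950
    x: enter (9,3) at t=3.5303 ← occupied
  → r_1 = 3.5303
beam 2: φ=0°, α=30°
  dir = (cos 30°, sin 30°) = (0.8660, 0.5000); from cell (5,4)
  next x-line at t=0.4734, next y-line at t=0.8600; Δt_x=1.1547, Δt_y=2.0000
    x: enter (6,4) at t=0.4734
    y: enter (6,5) at t=0.8600
    x: enter (7,5) at t=1.6281
    x: enter (8,5) at t=2.7828
    y: enter (8,6) at t=2.8600
    x: enter (9,6) at t=3.9375 ← occupied
  → r_2 = 3.9375
beam 3: φ=45°, α=75°
  dir = (cos 75°, sin 75°) = (0.2588, 0.9659); from cell (5,4)
  next x-line at t=1.5841, next y-line at t=0.4452; Δt_x=3.8637, Δt_y=1.0353
    y: enter (5,5) at t=0.4452
    y: enter (5,6) at t=1.4804
    x: enter (6,6) at t=1.5841 ← occupied
  → r_3 = 1.5841

ranges = [3.5303, 3.9375, 1.5841]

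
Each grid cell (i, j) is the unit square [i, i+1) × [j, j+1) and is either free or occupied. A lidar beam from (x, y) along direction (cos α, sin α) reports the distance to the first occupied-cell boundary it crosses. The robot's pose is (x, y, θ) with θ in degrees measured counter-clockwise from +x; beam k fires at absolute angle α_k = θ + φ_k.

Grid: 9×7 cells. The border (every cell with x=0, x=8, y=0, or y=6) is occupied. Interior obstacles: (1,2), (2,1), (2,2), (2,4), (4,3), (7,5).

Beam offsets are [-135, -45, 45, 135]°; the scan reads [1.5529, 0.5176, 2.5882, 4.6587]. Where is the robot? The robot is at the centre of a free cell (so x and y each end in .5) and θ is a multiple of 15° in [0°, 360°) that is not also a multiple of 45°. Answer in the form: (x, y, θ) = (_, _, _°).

(x, y, θ) = (5.5, 5.5, 150°)

The pose lattice has 29·16 = 464 candidates. Test each by forward raycasting.
  (6.5, 3.5, 105°): beam 1 = 1.7321 ≠ 1.5529 ✗
  (5.5, 3.5, 15°): beam 1 = 2.8868 ≠ 1.5529 ✗
  (3.5, 2.5, 330°): beam 1 = 0.5176 ≠ 1.5529 ✗
  (6.5, 1.5, 255°): beam 1 = 5.1962 ≠ 1.5529 ✗
  …
  (5.5, 5.5, 150°): r_1=1.5529, r_2=0.5176, r_3=2.5882, r_4=4.6587 — all match ✓
No second candidate reproduces the full scan.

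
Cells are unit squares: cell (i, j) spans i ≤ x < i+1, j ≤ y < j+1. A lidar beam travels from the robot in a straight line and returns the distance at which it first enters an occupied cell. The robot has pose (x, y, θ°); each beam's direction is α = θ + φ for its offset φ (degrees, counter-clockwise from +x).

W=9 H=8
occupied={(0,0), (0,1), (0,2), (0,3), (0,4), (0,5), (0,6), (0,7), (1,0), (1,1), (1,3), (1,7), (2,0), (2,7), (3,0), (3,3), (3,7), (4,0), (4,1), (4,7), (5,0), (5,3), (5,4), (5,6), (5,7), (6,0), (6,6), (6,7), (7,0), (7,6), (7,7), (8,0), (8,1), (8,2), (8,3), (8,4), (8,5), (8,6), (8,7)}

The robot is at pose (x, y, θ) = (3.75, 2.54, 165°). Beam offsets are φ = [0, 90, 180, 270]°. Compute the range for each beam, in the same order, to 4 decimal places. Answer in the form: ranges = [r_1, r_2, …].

ranges = [1.8117, 1.5943, 4.3999, 0.4762]

beam 1: φ=0°, α=165°
  cosα=-0.9659 sinα=0.2588 | (3,2) | tMaxX 0.7765 tMaxY 1.7773 | tΔX 1.0353 tΔY 3.8637
    t=0.7765 [x] (2,2)
    t=1.7773 [y] (2,3)
    t=1.8117 [x] (1,3) — stop
  → r_1 = 1.8117
beam 2: φ=90°, α=255°
  cosα=-0.2588 sinα=-0.9659 | (3,2) | tMaxX 2.8978 tMaxY 0.5590 | tΔX 3.8637 tΔY 1.0353
    t=0.5590 [y] (3,1)
    t=1.5943 [y] (3,0) — stop
  → r_2 = 1.5943
beam 3: φ=180°, α=345°
  cosα=0.9659 sinα=-0.2588 | (3,2) | tMaxX 0.2588 tMaxY 2.0864 | tΔX 1.0353 tΔY 3.8637
    t=0.2588 [x] (4,2)
    t=1.2941 [x] (5,2)
    t=2.0864 [y] (5,1)
    t=2.3294 [x] (6,1)
    t=3.3646 [x] (7,1)
    t=4.3999 [x] (8,1) — stop
  → r_3 = 4.3999
beam 4: φ=270°, α=75°
  cosα=0.2588 sinα=0.9659 | (3,2) | tMaxX 0.9659 tMaxY 0.4762 | tΔX 3.8637 tΔY 1.0353
    t=0.4762 [y] (3,3) — stop
  → r_4 = 0.4762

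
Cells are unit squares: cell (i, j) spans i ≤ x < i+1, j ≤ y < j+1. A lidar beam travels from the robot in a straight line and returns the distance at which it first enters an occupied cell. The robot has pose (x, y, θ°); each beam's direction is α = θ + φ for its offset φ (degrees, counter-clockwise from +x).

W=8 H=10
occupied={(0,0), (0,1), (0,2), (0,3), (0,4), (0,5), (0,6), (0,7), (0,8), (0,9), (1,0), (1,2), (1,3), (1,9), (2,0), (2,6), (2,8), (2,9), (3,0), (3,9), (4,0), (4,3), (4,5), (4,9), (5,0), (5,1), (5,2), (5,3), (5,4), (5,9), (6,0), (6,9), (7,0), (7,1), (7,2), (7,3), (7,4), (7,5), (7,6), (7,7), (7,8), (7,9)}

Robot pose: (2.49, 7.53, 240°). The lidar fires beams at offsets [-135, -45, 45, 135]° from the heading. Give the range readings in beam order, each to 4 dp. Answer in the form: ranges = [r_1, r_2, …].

beam 1: φ=-135°, α=105°
  cosα=-0.2588 sinα=0.9659 | (2,7) | tMaxX 1.8932 tMaxY 0.4866 | tΔX 3.8637 tΔY 1.0353
    t=0.4866 [y] (2,8) — stop
  → r_1 = 0.4866
beam 2: φ=-45°, α=195°
  cosα=-0.9659 sinα=-0.2588 | (2,7) | tMaxX 0.5073 tMaxY 2.0478 | tΔX 1.0353 tΔY 3.8637
    t=0.5073 [x] (1,7)
    t=1.5426 [x] (0,7) — stop
  → r_2 = 1.5426
beam 3: φ=45°, α=285°
  cosα=0.2588 sinα=-0.9659 | (2,7) | tMaxX 1.9705 tMaxY 0.5487 | tΔX 3.8637 tΔY 1.0353
    t=0.5487 [y] (2,6) — stop
  → r_3 = 0.5487
beam 4: φ=135°, α=15°
  cosα=0.9659 sinα=0.2588 | (2,7) | tMaxX 0.5280 tMaxY 1.8159 | tΔX 1.0353 tΔY 3.8637
    t=0.5280 [x] (3,7)
    t=1.5633 [x] (4,7)
    t=1.8159 [y] (4,8)
    t=2.5985 [x] (5,8)
    t=3.6338 [x] (6,8)
    t=4.6691 [x] (7,8) — stop
  → r_4 = 4.6691

ranges = [0.4866, 1.5426, 0.5487, 4.6691]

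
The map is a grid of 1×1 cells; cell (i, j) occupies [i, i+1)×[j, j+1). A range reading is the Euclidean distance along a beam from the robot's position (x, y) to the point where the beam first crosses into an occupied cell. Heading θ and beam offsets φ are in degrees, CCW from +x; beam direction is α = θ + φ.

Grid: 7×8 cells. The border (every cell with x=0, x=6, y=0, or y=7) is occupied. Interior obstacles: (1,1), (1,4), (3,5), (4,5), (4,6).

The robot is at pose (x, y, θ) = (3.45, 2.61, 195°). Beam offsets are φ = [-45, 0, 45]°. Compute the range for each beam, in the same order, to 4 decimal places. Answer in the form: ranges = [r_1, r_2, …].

beam 1: φ=-45°, α=150°
  d=(-0.8660,0.5000)  start (3,2)  tX=0.5196 tY=0.7800  stride 1/|dx|=1.1547 1/|dy|=2.0000
    cross x-line → (2,2), t=0.5196
    cross y-line → (2,3), t=0.7800
    cross x-line → (1,3), t=1.6743
    cross y-line → (1,4), t=2.7800 (wall)
  → r_1 = 2.7800
beam 2: φ=0°, α=195°
  d=(-0.9659,-0.2588)  start (3,2)  tX=0.4659 tY=2.3569  stride 1/|dx|=1.0353 1/|dy|=3.8637
    cross x-line → (2,2), t=0.4659
    cross x-line → (1,2), t=1.5012
    cross y-line → (1,1), t=2.3569 (wall)
  → r_2 = 2.3569
beam 3: φ=45°, α=240°
  d=(-0.5000,-0.8660)  start (3,2)  tX=0.9000 tY=0.7044  stride 1/|dx|=2.0000 1/|dy|=1.1547
    cross y-line → (3,1), t=0.7044
    cross x-line → (2,1), t=0.9000
    cross y-line → (2,0), t=1.8591 (wall)
  → r_3 = 1.8591

ranges = [2.7800, 2.3569, 1.8591]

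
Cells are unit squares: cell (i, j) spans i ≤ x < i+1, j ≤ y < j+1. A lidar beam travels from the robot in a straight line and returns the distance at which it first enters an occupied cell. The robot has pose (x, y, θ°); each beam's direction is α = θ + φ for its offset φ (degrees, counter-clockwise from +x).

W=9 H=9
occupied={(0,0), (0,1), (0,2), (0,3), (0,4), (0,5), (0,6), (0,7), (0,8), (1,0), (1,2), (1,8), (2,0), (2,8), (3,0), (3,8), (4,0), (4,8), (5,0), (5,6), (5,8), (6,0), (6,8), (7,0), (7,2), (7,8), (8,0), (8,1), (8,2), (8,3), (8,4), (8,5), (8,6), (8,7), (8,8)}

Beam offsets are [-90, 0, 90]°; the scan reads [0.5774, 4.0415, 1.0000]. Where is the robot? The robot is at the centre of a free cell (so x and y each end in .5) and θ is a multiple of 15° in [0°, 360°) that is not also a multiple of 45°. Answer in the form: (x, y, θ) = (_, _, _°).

Candidates: 46 free-cell centres × 16 headings = 736 poses. Raycast each; keep the one whose scan matches to 4 dp.
  (4.5, 4.5, 345°): beam 1 = 3.6235 ≠ 0.5774 ✗
  (5.5, 5.5, 60°): beam 1 = 2.8868 ≠ 0.5774 ✗
  (7.5, 5.5, 285°): beam 1 = 6.7293 ≠ 0.5774 ✗
  …
  (4.5, 7.5, 210°): r_1=0.5774, r_2=4.0415, r_3=1.0000 — all match ✓
Only this pose fits every beam.

(x, y, θ) = (4.5, 7.5, 210°)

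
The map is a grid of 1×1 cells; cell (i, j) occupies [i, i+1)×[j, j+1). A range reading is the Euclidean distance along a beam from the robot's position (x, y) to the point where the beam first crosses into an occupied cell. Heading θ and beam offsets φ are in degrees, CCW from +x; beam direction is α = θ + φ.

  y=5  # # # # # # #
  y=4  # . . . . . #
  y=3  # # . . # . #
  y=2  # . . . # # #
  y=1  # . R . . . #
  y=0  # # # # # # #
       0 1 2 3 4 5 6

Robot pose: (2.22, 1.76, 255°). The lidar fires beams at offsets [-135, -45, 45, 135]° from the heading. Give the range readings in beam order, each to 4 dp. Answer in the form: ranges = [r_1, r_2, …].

ranges = [1.4318, 1.4087, 0.8776, 2.0554]

beam 1: φ=-135°, α=120°
  d=(-0.5000,0.8660)  start (2,1)  tX=0.4400 tY=0.2771  stride 1/|dx|=2.0000 1/|dy|=1.1547
    cross y-line → (2,2), t=0.2771
    cross x-line → (1,2), t=0.4400
    cross y-line → (1,3), t=1.4318 (wall)
  → r_1 = 1.4318
beam 2: φ=-45°, α=210°
  d=(-0.8660,-0.5000)  start (2,1)  tX=0.2540 tY=1.5200  stride 1/|dx|=1.1547 1/|dy|=2.0000
    cross x-line → (1,1), t=0.2540
    cross x-line → (0,1), t=1.4087 (wall)
  → r_2 = 1.4087
beam 3: φ=45°, α=300°
  d=(0.5000,-0.8660)  start (2,1)  tX=1.5600 tY=0.8776  stride 1/|dx|=2.0000 1/|dy|=1.1547
    cross y-line → (2,0), t=0.8776 (wall)
  → r_3 = 0.8776
beam 4: φ=135°, α=30°
  d=(0.8660,0.5000)  start (2,1)  tX=0.9007 tY=0.4800  stride 1/|dx|=1.1547 1/|dy|=2.0000
    cross y-line → (2,2), t=0.4800
    cross x-line → (3,2), t=0.9007
    cross x-line → (4,2), t=2.0554 (wall)
  → r_4 = 2.0554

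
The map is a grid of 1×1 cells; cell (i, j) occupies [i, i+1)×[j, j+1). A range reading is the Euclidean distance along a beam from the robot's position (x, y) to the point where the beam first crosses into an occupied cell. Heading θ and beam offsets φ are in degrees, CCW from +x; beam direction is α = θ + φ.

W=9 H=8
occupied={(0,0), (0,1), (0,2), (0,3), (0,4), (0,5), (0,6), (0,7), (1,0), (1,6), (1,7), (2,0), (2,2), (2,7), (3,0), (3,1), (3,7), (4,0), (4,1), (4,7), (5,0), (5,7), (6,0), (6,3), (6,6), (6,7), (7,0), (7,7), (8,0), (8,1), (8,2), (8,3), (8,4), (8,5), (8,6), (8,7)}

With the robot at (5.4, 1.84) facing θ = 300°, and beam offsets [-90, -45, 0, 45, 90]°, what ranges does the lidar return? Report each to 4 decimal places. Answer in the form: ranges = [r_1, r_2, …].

ranges = [0.4619, 0.8696, 0.9699, 2.6917, 3.0022]

beam 1: φ=-90°, α=210°
  d=(-0.8660,-0.5000)  start (5,1)  tX=0.4619 tY=1.6800  stride 1/|dx|=1.1547 1/|dy|=2.0000
    cross x-line → (4,1), t=0.4619 (wall)
  → r_1 = 0.4619
beam 2: φ=-45°, α=255°
  d=(-0.2588,-0.9659)  start (5,1)  tX=1.5455 tY=0.8696  stride 1/|dx|=3.8637 1/|dy|=1.0353
    cross y-line → (5,0), t=0.8696 (wall)
  → r_2 = 0.8696
beam 3: φ=0°, α=300°
  d=(0.5000,-0.8660)  start (5,1)  tX=1.2000 tY=0.9699  stride 1/|dx|=2.0000 1/|dy|=1.1547
    cross y-line → (5,0), t=0.9699 (wall)
  → r_3 = 0.9699
beam 4: φ=45°, α=345°
  d=(0.9659,-0.2588)  start (5,1)  tX=0.6212 tY=3.2455  stride 1/|dx|=1.0353 1/|dy|=3.8637
    cross x-line → (6,1), t=0.6212
    cross x-line → (7,1), t=1.6564
    cross x-line → (8,1), t=2.6917 (wall)
  → r_4 = 2.6917
beam 5: φ=90°, α=30°
  d=(0.8660,0.5000)  start (5,1)  tX=0.6928 tY=0.3200  stride 1/|dx|=1.1547 1/|dy|=2.0000
    cross y-line → (5,2), t=0.3200
    cross x-line → (6,2), t=0.6928
    cross x-line → (7,2), t=1.8475
    cross y-line → (7,3), t=2.3200
    cross x-line → (8,3), t=3.0022 (wall)
  → r_5 = 3.0022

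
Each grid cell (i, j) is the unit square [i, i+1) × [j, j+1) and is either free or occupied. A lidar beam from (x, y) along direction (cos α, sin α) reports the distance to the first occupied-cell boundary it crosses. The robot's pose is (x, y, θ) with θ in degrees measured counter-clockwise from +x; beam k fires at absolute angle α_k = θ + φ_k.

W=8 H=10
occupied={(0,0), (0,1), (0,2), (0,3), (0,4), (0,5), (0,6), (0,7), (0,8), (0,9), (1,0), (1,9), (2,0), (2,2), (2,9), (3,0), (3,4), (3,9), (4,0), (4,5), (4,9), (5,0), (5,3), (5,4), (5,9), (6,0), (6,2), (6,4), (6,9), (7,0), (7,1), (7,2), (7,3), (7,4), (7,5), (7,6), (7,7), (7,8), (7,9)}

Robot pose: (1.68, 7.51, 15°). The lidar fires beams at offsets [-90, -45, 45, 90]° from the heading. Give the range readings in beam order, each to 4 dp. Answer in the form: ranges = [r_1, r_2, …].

ranges = [4.6691, 3.0200, 1.7205, 1.5426]

beam 1: φ=-90°, α=285°
  dir = (cos 285°, sin 285°) = (0.2588, -0.9659); from cell (1,7)
  next x-line at t=1.2364, next y-line at t=0.5280; Δt_x=3.8637, Δt_y=1.0353
    y: enter (1,6) at t=0.5280
    x: enter (2,6) at t=1.2364
    y: enter (2,5) at t=1.5633
    y: enter (2,4) at t=2.5985
    y: enter (2,3) at t=3.6338
    y: enter (2,2) at t=4.6691 ← occupied
  → r_1 = 4.6691
beam 2: φ=-45°, α=330°
  dir = (cos 330°, sin 330°) = (0.8660, -0.5000); from cell (1,7)
  next x-line at t=0.3695, next y-line at t=1.0200; Δt_x=1.1547, Δt_y=2.0000
    x: enter (2,7) at t=0.3695
    y: enter (2,6) at t=1.0200
    x: enter (3,6) at t=1.5242
    x: enter (4,6) at t=2.6789
    y: enter (4,5) at t=3.0200 ← occupied
  → r_2 = 3.0200
beam 3: φ=45°, α=60°
  dir = (cos 60°, sin 60°) = (0.5000, 0.8660); from cell (1,7)
  next x-line at t=0.6400, next y-line at t=0.5658; Δt_x=2.0000, Δt_y=1.1547
    y: enter (1,8) at t=0.5658
    x: enter (2,8) at t=0.6400
    y: enter (2,9) at t=1.7205 ← occupied
  → r_3 = 1.7205
beam 4: φ=90°, α=105°
  dir = (cos 105°, sin 105°) = (-0.2588, 0.9659); from cell (1,7)
  next x-line at t=2.6273, next y-line at t=0.5073; Δt_x=3.8637, Δt_y=1.0353
    y: enter (1,8) at t=0.5073
    y: enter (1,9) at t=1.5426 ← occupied
  → r_4 = 1.5426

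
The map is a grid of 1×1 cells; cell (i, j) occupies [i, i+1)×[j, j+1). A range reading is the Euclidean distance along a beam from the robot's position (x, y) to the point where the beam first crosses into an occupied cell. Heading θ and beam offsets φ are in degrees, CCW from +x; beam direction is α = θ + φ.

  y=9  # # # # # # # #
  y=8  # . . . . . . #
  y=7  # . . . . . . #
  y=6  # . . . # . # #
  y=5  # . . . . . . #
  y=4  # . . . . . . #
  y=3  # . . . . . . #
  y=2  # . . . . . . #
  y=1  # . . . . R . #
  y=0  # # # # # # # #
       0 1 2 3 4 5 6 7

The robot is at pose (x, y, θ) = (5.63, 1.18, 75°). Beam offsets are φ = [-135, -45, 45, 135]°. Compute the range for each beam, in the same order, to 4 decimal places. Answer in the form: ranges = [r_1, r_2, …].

beam 1: φ=-135°, α=300°
  d=(0.5000,-0.8660)  start (5,1)  tX=0.7400 tY=0.2078  stride 1/|dx|=2.0000 1/|dy|=1.1547
    cross y-line → (5,0), t=0.2078 (wall)
  → r_1 = 0.2078
beam 2: φ=-45°, α=30°
  d=(0.8660,0.5000)  start (5,1)  tX=0.4272 tY=1.6400  stride 1/|dx|=1.1547 1/|dy|=2.0000
    cross x-line → (6,1), t=0.4272
    cross x-line → (7,1), t=1.5819 (wall)
  → r_2 = 1.5819
beam 3: φ=45°, α=120°
  d=(-0.5000,0.8660)  start (5,1)  tX=1.2600 tY=0.9469  stride 1/|dx|=2.0000 1/|dy|=1.1547
    cross y-line → (5,2), t=0.9469
    cross x-line → (4,2), t=1.2600
    cross y-line → (4,3), t=2.1016
    cross y-line → (4,4), t=3.2563
    cross x-line → (3,4), t=3.2600
    cross y-line → (3,5), t=4.4110
    cross x-line → (2,5), t=5.2600
    cross y-line → (2,6), t=5.5657
    cross y-line → (2,7), t=6.7204
    cross x-line → (1,7), t=7.2600
    cross y-line → (1,8), t=7.8751
    cross y-line → (1,9), t=9.0298 (wall)
  → r_3 = 9.0298
beam 4: φ=135°, α=210°
  d=(-0.8660,-0.5000)  start (5,1)  tX=0.7275 tY=0.3600  stride 1/|dx|=1.1547 1/|dy|=2.0000
    cross y-line → (5,0), t=0.3600 (wall)
  → r_4 = 0.3600

ranges = [0.2078, 1.5819, 9.0298, 0.3600]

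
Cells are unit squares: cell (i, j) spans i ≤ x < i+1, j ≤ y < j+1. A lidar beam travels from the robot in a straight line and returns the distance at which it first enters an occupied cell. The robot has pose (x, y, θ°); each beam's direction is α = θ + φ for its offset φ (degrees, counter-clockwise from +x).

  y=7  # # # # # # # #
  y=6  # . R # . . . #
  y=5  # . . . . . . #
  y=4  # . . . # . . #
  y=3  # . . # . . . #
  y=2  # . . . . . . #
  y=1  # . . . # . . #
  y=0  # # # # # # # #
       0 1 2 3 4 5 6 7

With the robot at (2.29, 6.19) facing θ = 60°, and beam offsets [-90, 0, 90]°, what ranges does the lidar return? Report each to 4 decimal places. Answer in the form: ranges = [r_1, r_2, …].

ranges = [2.3800, 0.9353, 1.4896]

beam 1: φ=-90°, α=330°
  dir = (cos 330°, sin 330°) = (0.8660, -0.5000); from cell (2,6)
  next x-line at t=0.8198, next y-line at t=0.3800; Δt_x=1.1547, Δt_y=2.0000
    y: enter (2,5) at t=0.3800
    x: enter (3,5) at t=0.8198
    x: enter (4,5) at t=1.9745
    y: enter (4,4) at t=2.3800 ← occupied
  → r_1 = 2.3800
beam 2: φ=0°, α=60°
  dir = (cos 60°, sin 60°) = (0.5000, 0.8660); from cell (2,6)
  next x-line at t=1.4200, next y-line at t=0.9353; Δt_x=2.0000, Δt_y=1.1547
    y: enter (2,7) at t=0.9353 ← occupied
  → r_2 = 0.9353
beam 3: φ=90°, α=150°
  dir = (cos 150°, sin 150°) = (-0.8660, 0.5000); from cell (2,6)
  next x-line at t=0.3349, next y-line at t=1.6200; Δt_x=1.1547, Δt_y=2.0000
    x: enter (1,6) at t=0.3349
    x: enter (0,6) at t=1.4896 ← occupied
  → r_3 = 1.4896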